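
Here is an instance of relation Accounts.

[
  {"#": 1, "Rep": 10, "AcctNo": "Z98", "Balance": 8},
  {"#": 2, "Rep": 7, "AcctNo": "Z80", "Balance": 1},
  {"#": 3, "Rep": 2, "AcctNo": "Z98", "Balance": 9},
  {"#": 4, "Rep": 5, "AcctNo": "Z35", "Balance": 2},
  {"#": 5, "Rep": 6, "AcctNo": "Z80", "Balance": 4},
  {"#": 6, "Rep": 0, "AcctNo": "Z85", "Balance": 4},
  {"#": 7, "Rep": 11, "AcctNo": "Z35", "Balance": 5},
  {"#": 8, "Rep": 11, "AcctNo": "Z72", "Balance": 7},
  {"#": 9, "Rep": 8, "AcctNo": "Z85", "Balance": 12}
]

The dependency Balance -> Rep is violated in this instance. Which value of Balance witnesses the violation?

4

Balance=8: row 1 → Rep = 10 ✓
Balance=1: row 2 → Rep = 7 ✓
Balance=9: row 3 → Rep = 2 ✓
Balance=2: row 4 → Rep = 5 ✓
Balance=4: rows 5, 6 → Rep takes values {6, 0} — violation
Balance=5: row 7 → Rep = 11 ✓
Balance=7: row 8 → Rep = 11 ✓
Balance=12: row 9 → Rep = 8 ✓
The only Balance value with inconsistent Rep is Balance=4.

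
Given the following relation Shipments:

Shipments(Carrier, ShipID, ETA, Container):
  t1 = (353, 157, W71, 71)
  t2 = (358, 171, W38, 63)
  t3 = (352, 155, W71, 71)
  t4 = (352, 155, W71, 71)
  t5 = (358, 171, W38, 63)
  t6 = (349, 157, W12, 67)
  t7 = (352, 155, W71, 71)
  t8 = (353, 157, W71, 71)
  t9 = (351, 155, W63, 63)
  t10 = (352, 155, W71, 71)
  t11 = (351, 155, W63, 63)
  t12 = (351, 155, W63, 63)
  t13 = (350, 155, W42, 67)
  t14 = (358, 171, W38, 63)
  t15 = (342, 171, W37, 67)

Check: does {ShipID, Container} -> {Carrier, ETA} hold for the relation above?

Yes

(ShipID=157, Container=71): rows 1, 8 → {Carrier,ETA} = (353, W71), (353, W71) ✓
(ShipID=171, Container=63): rows 2, 5, 14 → {Carrier,ETA} = (358, W38), (358, W38), (358, W38) ✓
(ShipID=155, Container=71): rows 3, 4, 7, 10 → {Carrier,ETA} = (352, W71), (352, W71), (352, W71), (352, W71) ✓
(ShipID=157, Container=67): row 6 → {Carrier,ETA} = (349, W12) ✓
(ShipID=155, Container=63): rows 9, 11, 12 → {Carrier,ETA} = (351, W63), (351, W63), (351, W63) ✓
(ShipID=155, Container=67): row 13 → {Carrier,ETA} = (350, W42) ✓
(ShipID=171, Container=67): row 15 → {Carrier,ETA} = (342, W37) ✓
Every {ShipID, Container} value is associated with a single {Carrier, ETA} value, so {ShipID, Container} -> {Carrier, ETA} holds.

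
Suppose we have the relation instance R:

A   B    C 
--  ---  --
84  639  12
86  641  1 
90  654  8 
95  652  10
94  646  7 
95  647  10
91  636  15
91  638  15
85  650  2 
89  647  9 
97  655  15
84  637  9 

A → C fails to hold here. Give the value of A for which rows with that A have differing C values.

A=84: 2 rows → C takes values {12, 9} — violation
A=86: 1 row → C = 1 ✓
A=90: 1 row → C = 8 ✓
A=95: 2 rows → C = 10, 10 ✓
A=94: 1 row → C = 7 ✓
A=91: 2 rows → C = 15, 15 ✓
A=85: 1 row → C = 2 ✓
A=89: 1 row → C = 9 ✓
A=97: 1 row → C = 15 ✓
The only A value with inconsistent C is A=84.

84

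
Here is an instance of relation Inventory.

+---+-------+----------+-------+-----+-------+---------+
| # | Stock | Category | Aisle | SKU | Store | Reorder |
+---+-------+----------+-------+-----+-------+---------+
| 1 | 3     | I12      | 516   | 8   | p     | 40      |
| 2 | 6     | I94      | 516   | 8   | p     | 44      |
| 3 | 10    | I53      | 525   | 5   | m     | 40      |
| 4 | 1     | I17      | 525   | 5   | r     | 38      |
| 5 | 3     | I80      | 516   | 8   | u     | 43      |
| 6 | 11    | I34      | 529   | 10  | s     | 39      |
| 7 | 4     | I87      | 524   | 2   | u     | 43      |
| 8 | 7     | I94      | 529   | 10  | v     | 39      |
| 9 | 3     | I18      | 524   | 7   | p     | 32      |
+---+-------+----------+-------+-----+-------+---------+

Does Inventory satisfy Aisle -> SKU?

No

Aisle=516: rows 1, 2, 5 → SKU = 8, 8, 8 ✓
Aisle=525: rows 3, 4 → SKU = 5, 5 ✓
Aisle=529: rows 6, 8 → SKU = 10, 10 ✓
Aisle=524: rows 7, 9 → SKU takes values {2, 7} — violation
Two rows agree on Aisle but differ on SKU, so Aisle -> SKU does not hold.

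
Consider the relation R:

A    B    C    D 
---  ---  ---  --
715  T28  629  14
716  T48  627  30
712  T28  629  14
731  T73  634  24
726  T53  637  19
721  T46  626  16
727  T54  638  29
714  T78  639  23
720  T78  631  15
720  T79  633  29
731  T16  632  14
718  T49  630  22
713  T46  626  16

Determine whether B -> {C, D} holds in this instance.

B=T28: 2 rows → {C,D} = (629, 14), (629, 14) ✓
B=T48: 1 row → {C,D} = (627, 30) ✓
B=T73: 1 row → {C,D} = (634, 24) ✓
B=T53: 1 row → {C,D} = (637, 19) ✓
B=T46: 2 rows → {C,D} = (626, 16), (626, 16) ✓
B=T54: 1 row → {C,D} = (638, 29) ✓
B=T78: 2 rows → {C,D} takes values {(639, 23), (631, 15)} — violation
B=T79: 1 row → {C,D} = (633, 29) ✓
B=T16: 1 row → {C,D} = (632, 14) ✓
B=T49: 1 row → {C,D} = (630, 22) ✓
Two rows agree on B but differ on {C, D}, so B -> {C, D} does not hold.

No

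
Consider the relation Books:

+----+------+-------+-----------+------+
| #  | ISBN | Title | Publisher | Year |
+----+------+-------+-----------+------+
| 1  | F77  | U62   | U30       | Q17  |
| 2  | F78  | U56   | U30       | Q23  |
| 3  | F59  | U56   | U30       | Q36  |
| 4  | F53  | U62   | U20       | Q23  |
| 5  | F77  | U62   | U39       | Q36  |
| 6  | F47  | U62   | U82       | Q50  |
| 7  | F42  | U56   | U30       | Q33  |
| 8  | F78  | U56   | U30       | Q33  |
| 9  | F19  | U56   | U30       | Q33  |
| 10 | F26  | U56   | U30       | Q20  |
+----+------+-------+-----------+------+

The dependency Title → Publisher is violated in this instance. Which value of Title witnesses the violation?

U62

Title=U62: rows 1, 4, 5, 6 → Publisher takes values {U30, U20, U39, U82} — violation
Title=U56: rows 2, 3, 7, 8, 9, 10 → Publisher = U30, U30, U30, U30, U30, U30 ✓
The only Title value with inconsistent Publisher is Title=U62.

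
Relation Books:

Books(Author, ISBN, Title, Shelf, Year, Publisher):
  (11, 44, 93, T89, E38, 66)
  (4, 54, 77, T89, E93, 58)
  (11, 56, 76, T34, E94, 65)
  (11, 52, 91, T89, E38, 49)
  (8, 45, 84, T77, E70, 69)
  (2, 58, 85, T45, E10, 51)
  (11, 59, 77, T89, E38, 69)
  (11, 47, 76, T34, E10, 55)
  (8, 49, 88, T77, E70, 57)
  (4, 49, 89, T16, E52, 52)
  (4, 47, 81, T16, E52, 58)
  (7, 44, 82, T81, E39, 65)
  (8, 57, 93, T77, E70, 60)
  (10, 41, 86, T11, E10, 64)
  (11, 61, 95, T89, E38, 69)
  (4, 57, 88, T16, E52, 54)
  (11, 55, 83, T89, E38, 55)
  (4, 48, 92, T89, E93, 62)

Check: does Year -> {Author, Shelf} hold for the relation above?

No

Year=E38: 5 rows → {Author,Shelf} = (11, T89), (11, T89), (11, T89), (11, T89), (11, T89) ✓
Year=E93: 2 rows → {Author,Shelf} = (4, T89), (4, T89) ✓
Year=E94: 1 row → {Author,Shelf} = (11, T34) ✓
Year=E70: 3 rows → {Author,Shelf} = (8, T77), (8, T77), (8, T77) ✓
Year=E10: 3 rows → {Author,Shelf} takes values {(2, T45), (11, T34), (10, T11)} — violation
Year=E52: 3 rows → {Author,Shelf} = (4, T16), (4, T16), (4, T16) ✓
Year=E39: 1 row → {Author,Shelf} = (7, T81) ✓
Two rows agree on Year but differ on {Author, Shelf}, so Year -> {Author, Shelf} does not hold.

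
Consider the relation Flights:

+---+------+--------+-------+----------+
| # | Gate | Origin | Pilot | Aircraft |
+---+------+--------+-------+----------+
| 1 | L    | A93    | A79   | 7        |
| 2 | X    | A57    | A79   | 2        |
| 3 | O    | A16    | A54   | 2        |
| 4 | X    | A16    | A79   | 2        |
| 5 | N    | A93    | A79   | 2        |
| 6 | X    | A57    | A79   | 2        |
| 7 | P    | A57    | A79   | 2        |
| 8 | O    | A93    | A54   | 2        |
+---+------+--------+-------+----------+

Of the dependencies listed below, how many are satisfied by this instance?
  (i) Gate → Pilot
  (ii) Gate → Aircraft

(i) Gate → Pilot: every LHS value maps to a single RHS value — holds.
(ii) Gate → Aircraft: every LHS value maps to a single RHS value — holds.
2 of the 2 dependencies hold.

2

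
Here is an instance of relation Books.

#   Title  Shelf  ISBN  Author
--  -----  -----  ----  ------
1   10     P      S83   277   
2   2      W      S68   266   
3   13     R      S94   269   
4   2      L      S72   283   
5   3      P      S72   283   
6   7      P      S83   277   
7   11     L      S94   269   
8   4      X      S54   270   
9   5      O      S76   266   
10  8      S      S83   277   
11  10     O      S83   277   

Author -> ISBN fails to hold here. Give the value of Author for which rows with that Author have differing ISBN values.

Author=277: rows 1, 6, 10, 11 → ISBN = S83, S83, S83, S83 ✓
Author=266: rows 2, 9 → ISBN takes values {S68, S76} — violation
Author=269: rows 3, 7 → ISBN = S94, S94 ✓
Author=283: rows 4, 5 → ISBN = S72, S72 ✓
Author=270: row 8 → ISBN = S54 ✓
The only Author value with inconsistent ISBN is Author=266.

266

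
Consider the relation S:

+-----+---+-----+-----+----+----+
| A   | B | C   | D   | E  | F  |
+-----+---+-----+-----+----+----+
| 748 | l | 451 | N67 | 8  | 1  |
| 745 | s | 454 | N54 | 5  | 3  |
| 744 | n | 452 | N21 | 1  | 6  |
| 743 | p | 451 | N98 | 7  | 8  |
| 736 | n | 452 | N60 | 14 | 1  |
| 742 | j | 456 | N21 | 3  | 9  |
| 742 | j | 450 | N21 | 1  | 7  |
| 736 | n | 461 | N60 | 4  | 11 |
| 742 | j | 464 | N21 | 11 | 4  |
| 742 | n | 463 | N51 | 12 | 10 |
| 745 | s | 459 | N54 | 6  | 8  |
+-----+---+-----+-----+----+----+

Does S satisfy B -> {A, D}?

B=l: 1 row → {A,D} = (748, N67) ✓
B=s: 2 rows → {A,D} = (745, N54), (745, N54) ✓
B=n: 4 rows → {A,D} takes values {(744, N21), (736, N60), (742, N51)} — violation
B=p: 1 row → {A,D} = (743, N98) ✓
B=j: 3 rows → {A,D} = (742, N21), (742, N21), (742, N21) ✓
Two rows agree on B but differ on {A, D}, so B -> {A, D} does not hold.

No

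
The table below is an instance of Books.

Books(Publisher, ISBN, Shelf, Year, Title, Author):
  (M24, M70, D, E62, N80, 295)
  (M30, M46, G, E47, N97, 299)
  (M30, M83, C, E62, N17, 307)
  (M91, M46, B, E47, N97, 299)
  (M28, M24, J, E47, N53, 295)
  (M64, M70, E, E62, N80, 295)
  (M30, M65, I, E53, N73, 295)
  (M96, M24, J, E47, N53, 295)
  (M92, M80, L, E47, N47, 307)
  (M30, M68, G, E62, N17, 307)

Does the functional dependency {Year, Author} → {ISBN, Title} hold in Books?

(Year=E62, Author=295): 2 rows → {ISBN,Title} = (M70, N80), (M70, N80) ✓
(Year=E47, Author=299): 2 rows → {ISBN,Title} = (M46, N97), (M46, N97) ✓
(Year=E62, Author=307): 2 rows → {ISBN,Title} takes values {(M83, N17), (M68, N17)} — violation
(Year=E47, Author=295): 2 rows → {ISBN,Title} = (M24, N53), (M24, N53) ✓
(Year=E53, Author=295): 1 row → {ISBN,Title} = (M65, N73) ✓
(Year=E47, Author=307): 1 row → {ISBN,Title} = (M80, N47) ✓
Two rows agree on {Year, Author} but differ on {ISBN, Title}, so {Year, Author} → {ISBN, Title} does not hold.

No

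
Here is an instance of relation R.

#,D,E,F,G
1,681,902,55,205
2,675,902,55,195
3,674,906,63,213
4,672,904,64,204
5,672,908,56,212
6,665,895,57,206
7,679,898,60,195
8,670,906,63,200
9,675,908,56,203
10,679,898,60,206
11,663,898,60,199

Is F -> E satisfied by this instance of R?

Yes

F=55: rows 1, 2 → E = 902, 902 ✓
F=63: rows 3, 8 → E = 906, 906 ✓
F=64: row 4 → E = 904 ✓
F=56: rows 5, 9 → E = 908, 908 ✓
F=57: row 6 → E = 895 ✓
F=60: rows 7, 10, 11 → E = 898, 898, 898 ✓
Every F value is associated with a single E value, so F -> E holds.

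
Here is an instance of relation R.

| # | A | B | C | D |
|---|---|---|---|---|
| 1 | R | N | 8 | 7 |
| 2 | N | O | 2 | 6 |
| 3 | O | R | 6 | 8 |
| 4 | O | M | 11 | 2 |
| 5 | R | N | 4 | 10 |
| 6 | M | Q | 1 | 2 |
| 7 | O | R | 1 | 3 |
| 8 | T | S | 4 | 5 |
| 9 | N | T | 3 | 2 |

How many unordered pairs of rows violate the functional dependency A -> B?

3

A=R: all 2 rows agree on B — 0 pairs.
A=N: violating pairs (2,9) — 1 pair.
A=O: violating pairs (3,4), (4,7) — 2 pairs.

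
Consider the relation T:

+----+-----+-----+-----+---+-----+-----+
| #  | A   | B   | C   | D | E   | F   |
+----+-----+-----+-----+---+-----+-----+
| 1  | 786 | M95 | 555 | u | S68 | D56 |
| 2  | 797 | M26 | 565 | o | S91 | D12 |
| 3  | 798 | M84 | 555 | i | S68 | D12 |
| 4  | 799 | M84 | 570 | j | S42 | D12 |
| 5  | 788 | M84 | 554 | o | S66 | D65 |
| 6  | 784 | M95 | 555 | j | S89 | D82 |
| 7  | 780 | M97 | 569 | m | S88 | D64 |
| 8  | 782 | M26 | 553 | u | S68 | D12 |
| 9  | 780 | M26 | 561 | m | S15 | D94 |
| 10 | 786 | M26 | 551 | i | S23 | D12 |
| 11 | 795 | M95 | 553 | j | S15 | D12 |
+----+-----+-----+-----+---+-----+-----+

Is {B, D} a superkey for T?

No

Rows 6 and 11 have the same {B, D} value (B=M95, D=j) but are distinct tuples, so {B, D} does not determine every attribute — not a superkey.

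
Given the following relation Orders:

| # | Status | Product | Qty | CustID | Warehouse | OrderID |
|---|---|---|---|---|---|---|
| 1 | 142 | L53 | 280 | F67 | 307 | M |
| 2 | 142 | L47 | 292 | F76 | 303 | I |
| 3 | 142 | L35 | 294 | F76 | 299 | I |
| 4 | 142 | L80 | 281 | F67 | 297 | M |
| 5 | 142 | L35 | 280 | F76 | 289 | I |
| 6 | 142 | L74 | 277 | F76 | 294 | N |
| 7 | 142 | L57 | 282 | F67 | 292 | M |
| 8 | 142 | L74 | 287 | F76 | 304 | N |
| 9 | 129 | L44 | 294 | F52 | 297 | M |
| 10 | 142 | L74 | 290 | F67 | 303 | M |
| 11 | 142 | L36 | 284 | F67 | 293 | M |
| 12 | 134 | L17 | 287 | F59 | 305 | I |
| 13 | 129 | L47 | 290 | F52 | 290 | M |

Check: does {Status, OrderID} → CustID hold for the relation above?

(Status=142, OrderID=M): rows 1, 4, 7, 10, 11 → CustID = F67, F67, F67, F67, F67 ✓
(Status=142, OrderID=I): rows 2, 3, 5 → CustID = F76, F76, F76 ✓
(Status=142, OrderID=N): rows 6, 8 → CustID = F76, F76 ✓
(Status=129, OrderID=M): rows 9, 13 → CustID = F52, F52 ✓
(Status=134, OrderID=I): row 12 → CustID = F59 ✓
Every {Status, OrderID} value is associated with a single CustID value, so {Status, OrderID} → CustID holds.

Yes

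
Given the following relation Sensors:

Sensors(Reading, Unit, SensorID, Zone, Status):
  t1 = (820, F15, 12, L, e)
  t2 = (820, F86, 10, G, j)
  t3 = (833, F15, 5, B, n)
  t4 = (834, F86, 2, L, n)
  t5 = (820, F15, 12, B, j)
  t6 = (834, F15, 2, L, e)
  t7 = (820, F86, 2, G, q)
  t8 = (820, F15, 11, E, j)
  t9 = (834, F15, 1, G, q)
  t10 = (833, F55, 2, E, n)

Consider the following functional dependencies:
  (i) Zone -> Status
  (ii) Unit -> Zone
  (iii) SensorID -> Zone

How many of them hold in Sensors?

(i) Zone -> Status: Zone=L: rows 1, 4, 6 → Status takes values {e, n} — violation; Zone=G: rows 2, 7, 9 → Status takes values {j, q} — violation; Zone=B: rows 3, 5 → Status takes values {n, j} — violation; Zone=E: rows 8, 10 → Status takes values {j, n} — violation — fails.
(ii) Unit -> Zone: Unit=F15: rows 1, 3, 5, 6, 8, 9 → Zone takes values {L, B, E, G} — violation; Unit=F86: rows 2, 4, 7 → Zone takes values {G, L} — violation — fails.
(iii) SensorID -> Zone: SensorID=12: rows 1, 5 → Zone takes values {L, B} — violation; SensorID=2: rows 4, 6, 7, 10 → Zone takes values {L, G, E} — violation — fails.
None of the 3 dependencies hold.

0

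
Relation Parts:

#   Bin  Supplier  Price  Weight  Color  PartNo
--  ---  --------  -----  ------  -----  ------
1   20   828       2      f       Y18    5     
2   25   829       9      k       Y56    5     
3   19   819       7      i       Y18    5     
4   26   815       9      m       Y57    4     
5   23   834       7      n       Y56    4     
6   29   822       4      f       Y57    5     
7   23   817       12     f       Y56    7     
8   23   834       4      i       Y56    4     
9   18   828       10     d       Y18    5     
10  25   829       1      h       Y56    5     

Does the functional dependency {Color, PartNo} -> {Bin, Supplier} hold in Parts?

(Color=Y18, PartNo=5): rows 1, 3, 9 → {Bin,Supplier} takes values {(20, 828), (19, 819), (18, 828)} — violation
(Color=Y56, PartNo=5): rows 2, 10 → {Bin,Supplier} = (25, 829), (25, 829) ✓
(Color=Y57, PartNo=4): row 4 → {Bin,Supplier} = (26, 815) ✓
(Color=Y56, PartNo=4): rows 5, 8 → {Bin,Supplier} = (23, 834), (23, 834) ✓
(Color=Y57, PartNo=5): row 6 → {Bin,Supplier} = (29, 822) ✓
(Color=Y56, PartNo=7): row 7 → {Bin,Supplier} = (23, 817) ✓
Two rows agree on {Color, PartNo} but differ on {Bin, Supplier}, so {Color, PartNo} -> {Bin, Supplier} does not hold.

No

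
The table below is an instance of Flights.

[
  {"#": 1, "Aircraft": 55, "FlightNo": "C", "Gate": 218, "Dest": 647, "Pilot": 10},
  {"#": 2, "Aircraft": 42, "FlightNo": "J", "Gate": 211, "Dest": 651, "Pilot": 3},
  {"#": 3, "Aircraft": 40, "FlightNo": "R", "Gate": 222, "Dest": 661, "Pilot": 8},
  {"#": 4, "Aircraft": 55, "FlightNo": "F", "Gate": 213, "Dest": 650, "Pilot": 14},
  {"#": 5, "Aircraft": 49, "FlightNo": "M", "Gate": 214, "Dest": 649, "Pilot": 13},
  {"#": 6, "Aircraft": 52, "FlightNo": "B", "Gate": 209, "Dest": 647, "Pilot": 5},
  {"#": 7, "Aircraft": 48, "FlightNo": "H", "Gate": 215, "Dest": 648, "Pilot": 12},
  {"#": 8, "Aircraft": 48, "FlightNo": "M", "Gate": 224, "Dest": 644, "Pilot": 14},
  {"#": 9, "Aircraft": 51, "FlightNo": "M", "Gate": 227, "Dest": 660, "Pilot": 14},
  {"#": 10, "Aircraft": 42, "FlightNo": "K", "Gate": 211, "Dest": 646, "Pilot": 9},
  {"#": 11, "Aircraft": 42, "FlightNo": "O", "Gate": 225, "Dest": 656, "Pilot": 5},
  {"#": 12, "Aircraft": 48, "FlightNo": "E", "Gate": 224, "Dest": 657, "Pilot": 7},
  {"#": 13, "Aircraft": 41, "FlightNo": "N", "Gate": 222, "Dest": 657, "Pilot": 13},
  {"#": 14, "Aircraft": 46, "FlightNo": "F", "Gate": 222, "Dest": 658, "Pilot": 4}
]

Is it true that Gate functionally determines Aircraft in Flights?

Gate=218: row 1 → Aircraft = 55 ✓
Gate=211: rows 2, 10 → Aircraft = 42, 42 ✓
Gate=222: rows 3, 13, 14 → Aircraft takes values {40, 41, 46} — violation
Gate=213: row 4 → Aircraft = 55 ✓
Gate=214: row 5 → Aircraft = 49 ✓
Gate=209: row 6 → Aircraft = 52 ✓
Gate=215: row 7 → Aircraft = 48 ✓
Gate=224: rows 8, 12 → Aircraft = 48, 48 ✓
Gate=227: row 9 → Aircraft = 51 ✓
Gate=225: row 11 → Aircraft = 42 ✓
Two rows agree on Gate but differ on Aircraft, so Gate -> Aircraft does not hold.

No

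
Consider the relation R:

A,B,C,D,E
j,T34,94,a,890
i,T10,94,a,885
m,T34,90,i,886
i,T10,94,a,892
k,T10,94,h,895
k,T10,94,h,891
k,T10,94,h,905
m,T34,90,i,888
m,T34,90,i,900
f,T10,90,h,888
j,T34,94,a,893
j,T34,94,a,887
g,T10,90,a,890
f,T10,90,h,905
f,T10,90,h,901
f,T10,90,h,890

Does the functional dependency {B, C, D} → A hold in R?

(B=T34, C=94, D=a): 3 rows → A = j, j, j ✓
(B=T10, C=94, D=a): 2 rows → A = i, i ✓
(B=T34, C=90, D=i): 3 rows → A = m, m, m ✓
(B=T10, C=94, D=h): 3 rows → A = k, k, k ✓
(B=T10, C=90, D=h): 4 rows → A = f, f, f, f ✓
(B=T10, C=90, D=a): 1 row → A = g ✓
Every {B, C, D} value is associated with a single A value, so {B, C, D} → A holds.

Yes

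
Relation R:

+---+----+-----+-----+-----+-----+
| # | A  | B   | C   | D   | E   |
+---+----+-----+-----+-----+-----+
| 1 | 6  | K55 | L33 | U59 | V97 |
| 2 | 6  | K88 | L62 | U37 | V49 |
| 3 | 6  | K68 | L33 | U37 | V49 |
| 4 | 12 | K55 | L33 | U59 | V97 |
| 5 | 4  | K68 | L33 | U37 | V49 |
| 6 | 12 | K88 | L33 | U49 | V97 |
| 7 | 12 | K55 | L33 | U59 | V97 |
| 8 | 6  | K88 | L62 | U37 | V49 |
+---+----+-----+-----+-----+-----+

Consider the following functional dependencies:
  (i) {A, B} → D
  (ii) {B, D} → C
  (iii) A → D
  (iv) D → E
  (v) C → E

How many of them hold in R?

(i) {A, B} → D: every LHS value maps to a single RHS value — holds.
(ii) {B, D} → C: every LHS value maps to a single RHS value — holds.
(iii) A → D: A=6: rows 1, 2, 3, 8 → D takes values {U59, U37} — violation; A=12: rows 4, 6, 7 → D takes values {U59, U49} — violation — fails.
(iv) D → E: every LHS value maps to a single RHS value — holds.
(v) C → E: C=L33: rows 1, 3, 4, 5, 6, 7 → E takes values {V97, V49} — violation — fails.
3 of the 5 dependencies hold.

3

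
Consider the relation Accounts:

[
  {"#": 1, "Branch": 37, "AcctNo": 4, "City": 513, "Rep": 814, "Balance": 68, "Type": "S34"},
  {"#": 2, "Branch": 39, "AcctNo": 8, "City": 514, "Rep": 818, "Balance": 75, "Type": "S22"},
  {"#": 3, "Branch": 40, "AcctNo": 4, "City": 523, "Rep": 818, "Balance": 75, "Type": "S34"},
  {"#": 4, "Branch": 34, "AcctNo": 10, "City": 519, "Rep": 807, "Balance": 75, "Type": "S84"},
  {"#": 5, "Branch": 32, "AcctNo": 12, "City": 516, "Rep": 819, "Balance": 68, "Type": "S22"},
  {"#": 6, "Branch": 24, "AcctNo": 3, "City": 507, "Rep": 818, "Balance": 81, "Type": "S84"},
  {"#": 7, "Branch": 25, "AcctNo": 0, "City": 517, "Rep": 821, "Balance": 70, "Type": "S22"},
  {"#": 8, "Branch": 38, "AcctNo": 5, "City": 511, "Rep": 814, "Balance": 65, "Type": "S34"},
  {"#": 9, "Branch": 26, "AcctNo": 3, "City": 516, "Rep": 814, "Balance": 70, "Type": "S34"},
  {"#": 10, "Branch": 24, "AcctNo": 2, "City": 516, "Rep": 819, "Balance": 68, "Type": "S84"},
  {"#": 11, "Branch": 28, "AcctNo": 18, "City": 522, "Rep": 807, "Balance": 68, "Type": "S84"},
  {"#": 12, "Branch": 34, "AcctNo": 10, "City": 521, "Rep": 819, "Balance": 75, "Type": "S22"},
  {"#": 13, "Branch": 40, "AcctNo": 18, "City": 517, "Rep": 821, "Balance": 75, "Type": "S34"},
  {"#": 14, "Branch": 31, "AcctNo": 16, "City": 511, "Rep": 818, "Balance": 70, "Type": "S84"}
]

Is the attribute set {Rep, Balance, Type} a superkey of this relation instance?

Yes

All 14 rows have distinct {Rep, Balance, Type} values, so {Rep, Balance, Type} → (all attributes) holds and {Rep, Balance, Type} is a superkey.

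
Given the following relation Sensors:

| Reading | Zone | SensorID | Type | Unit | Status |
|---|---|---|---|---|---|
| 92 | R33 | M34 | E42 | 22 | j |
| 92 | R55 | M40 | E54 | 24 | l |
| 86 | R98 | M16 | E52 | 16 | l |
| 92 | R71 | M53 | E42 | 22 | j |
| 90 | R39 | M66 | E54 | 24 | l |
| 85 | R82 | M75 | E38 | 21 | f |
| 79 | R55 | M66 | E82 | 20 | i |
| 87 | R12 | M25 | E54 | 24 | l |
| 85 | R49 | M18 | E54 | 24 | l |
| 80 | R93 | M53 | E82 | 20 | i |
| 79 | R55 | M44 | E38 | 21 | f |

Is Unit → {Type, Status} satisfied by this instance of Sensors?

Unit=22: 2 rows → {Type,Status} = (E42, j), (E42, j) ✓
Unit=24: 4 rows → {Type,Status} = (E54, l), (E54, l), (E54, l), (E54, l) ✓
Unit=16: 1 row → {Type,Status} = (E52, l) ✓
Unit=21: 2 rows → {Type,Status} = (E38, f), (E38, f) ✓
Unit=20: 2 rows → {Type,Status} = (E82, i), (E82, i) ✓
Every Unit value is associated with a single {Type, Status} value, so Unit → {Type, Status} holds.

Yes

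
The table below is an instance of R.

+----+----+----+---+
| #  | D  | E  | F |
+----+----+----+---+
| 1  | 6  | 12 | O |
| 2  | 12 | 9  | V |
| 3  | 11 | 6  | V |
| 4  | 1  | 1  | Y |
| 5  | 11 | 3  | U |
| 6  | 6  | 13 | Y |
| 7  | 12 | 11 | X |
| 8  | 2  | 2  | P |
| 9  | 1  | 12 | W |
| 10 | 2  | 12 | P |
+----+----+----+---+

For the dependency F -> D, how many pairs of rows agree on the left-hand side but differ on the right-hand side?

F=V: violating pairs (2,3) — 1 pair.
F=Y: violating pairs (4,6) — 1 pair.
F=P: all 2 rows agree on D — 0 pairs.

2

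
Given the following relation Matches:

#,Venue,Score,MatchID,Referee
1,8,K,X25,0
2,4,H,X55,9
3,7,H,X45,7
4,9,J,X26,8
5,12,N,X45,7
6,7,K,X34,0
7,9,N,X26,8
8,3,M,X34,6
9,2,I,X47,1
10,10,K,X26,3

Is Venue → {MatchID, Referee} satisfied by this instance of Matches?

No

Venue=8: row 1 → {MatchID,Referee} = (X25, 0) ✓
Venue=4: row 2 → {MatchID,Referee} = (X55, 9) ✓
Venue=7: rows 3, 6 → {MatchID,Referee} takes values {(X45, 7), (X34, 0)} — violation
Venue=9: rows 4, 7 → {MatchID,Referee} = (X26, 8), (X26, 8) ✓
Venue=12: row 5 → {MatchID,Referee} = (X45, 7) ✓
Venue=3: row 8 → {MatchID,Referee} = (X34, 6) ✓
Venue=2: row 9 → {MatchID,Referee} = (X47, 1) ✓
Venue=10: row 10 → {MatchID,Referee} = (X26, 3) ✓
Two rows agree on Venue but differ on {MatchID, Referee}, so Venue → {MatchID, Referee} does not hold.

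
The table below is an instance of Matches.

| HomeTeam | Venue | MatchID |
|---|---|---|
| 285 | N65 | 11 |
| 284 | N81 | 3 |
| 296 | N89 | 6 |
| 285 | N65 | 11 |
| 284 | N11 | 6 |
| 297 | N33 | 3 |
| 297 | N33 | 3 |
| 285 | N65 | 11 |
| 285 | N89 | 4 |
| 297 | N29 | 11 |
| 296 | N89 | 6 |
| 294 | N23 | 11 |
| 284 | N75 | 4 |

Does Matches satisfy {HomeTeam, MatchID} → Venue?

(HomeTeam=285, MatchID=11): 3 rows → Venue = N65, N65, N65 ✓
(HomeTeam=284, MatchID=3): 1 row → Venue = N81 ✓
(HomeTeam=296, MatchID=6): 2 rows → Venue = N89, N89 ✓
(HomeTeam=284, MatchID=6): 1 row → Venue = N11 ✓
(HomeTeam=297, MatchID=3): 2 rows → Venue = N33, N33 ✓
(HomeTeam=285, MatchID=4): 1 row → Venue = N89 ✓
(HomeTeam=297, MatchID=11): 1 row → Venue = N29 ✓
(HomeTeam=294, MatchID=11): 1 row → Venue = N23 ✓
(HomeTeam=284, MatchID=4): 1 row → Venue = N75 ✓
Every {HomeTeam, MatchID} value is associated with a single Venue value, so {HomeTeam, MatchID} → Venue holds.

Yes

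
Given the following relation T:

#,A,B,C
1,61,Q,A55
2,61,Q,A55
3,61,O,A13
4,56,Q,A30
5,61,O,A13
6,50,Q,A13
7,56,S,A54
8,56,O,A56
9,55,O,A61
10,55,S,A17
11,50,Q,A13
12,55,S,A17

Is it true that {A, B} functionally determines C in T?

Yes

(A=61, B=Q): rows 1, 2 → C = A55, A55 ✓
(A=61, B=O): rows 3, 5 → C = A13, A13 ✓
(A=56, B=Q): row 4 → C = A30 ✓
(A=50, B=Q): rows 6, 11 → C = A13, A13 ✓
(A=56, B=S): row 7 → C = A54 ✓
(A=56, B=O): row 8 → C = A56 ✓
(A=55, B=O): row 9 → C = A61 ✓
(A=55, B=S): rows 10, 12 → C = A17, A17 ✓
Every {A, B} value is associated with a single C value, so {A, B} -> C holds.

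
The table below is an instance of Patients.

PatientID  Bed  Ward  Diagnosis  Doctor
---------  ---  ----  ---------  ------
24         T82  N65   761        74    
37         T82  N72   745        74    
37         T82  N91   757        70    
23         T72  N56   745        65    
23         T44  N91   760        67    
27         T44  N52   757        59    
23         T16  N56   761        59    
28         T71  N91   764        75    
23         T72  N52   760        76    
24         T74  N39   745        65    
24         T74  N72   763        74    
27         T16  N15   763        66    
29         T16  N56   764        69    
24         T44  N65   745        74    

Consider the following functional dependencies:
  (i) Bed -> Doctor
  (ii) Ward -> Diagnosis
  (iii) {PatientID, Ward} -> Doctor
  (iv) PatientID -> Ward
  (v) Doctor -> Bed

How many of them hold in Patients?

0

(i) Bed -> Doctor: Bed=T82: 3 rows → Doctor takes values {74, 70} — violation; Bed=T72: 2 rows → Doctor takes values {65, 76} — violation; Bed=T44: 3 rows → Doctor takes values {67, 59, 74} — violation; Bed=T16: 3 rows → Doctor takes values {59, 66, 69} — violation; Bed=T74: 2 rows → Doctor takes values {65, 74} — violation — fails.
(ii) Ward -> Diagnosis: Ward=N65: 2 rows → Diagnosis takes values {761, 745} — violation; Ward=N72: 2 rows → Diagnosis takes values {745, 763} — violation; Ward=N91: 3 rows → Diagnosis takes values {757, 760, 764} — violation; Ward=N56: 3 rows → Diagnosis takes values {745, 761, 764} — violation; Ward=N52: 2 rows → Diagnosis takes values {757, 760} — violation — fails.
(iii) {PatientID, Ward} -> Doctor: (PatientID=23, Ward=N56): 2 rows → Doctor takes values {65, 59} — violation — fails.
(iv) PatientID -> Ward: PatientID=24: 4 rows → Ward takes values {N65, N39, N72} — violation; PatientID=37: 2 rows → Ward takes values {N72, N91} — violation; PatientID=23: 4 rows → Ward takes values {N56, N91, N52} — violation; PatientID=27: 2 rows → Ward takes values {N52, N15} — violation — fails.
(v) Doctor -> Bed: Doctor=74: 4 rows → Bed takes values {T82, T74, T44} — violation; Doctor=65: 2 rows → Bed takes values {T72, T74} — violation; Doctor=59: 2 rows → Bed takes values {T44, T16} — violation — fails.
None of the 5 dependencies hold.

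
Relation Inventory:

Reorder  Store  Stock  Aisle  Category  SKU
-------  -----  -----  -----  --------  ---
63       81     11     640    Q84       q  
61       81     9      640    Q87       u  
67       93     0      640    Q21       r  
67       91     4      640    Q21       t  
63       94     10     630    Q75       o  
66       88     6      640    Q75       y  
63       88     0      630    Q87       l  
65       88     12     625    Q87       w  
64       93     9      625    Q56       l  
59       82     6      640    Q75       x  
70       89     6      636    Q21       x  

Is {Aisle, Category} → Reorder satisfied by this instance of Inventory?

(Aisle=640, Category=Q84): 1 row → Reorder = 63 ✓
(Aisle=640, Category=Q87): 1 row → Reorder = 61 ✓
(Aisle=640, Category=Q21): 2 rows → Reorder = 67, 67 ✓
(Aisle=630, Category=Q75): 1 row → Reorder = 63 ✓
(Aisle=640, Category=Q75): 2 rows → Reorder takes values {66, 59} — violation
(Aisle=630, Category=Q87): 1 row → Reorder = 63 ✓
(Aisle=625, Category=Q87): 1 row → Reorder = 65 ✓
(Aisle=625, Category=Q56): 1 row → Reorder = 64 ✓
(Aisle=636, Category=Q21): 1 row → Reorder = 70 ✓
Two rows agree on {Aisle, Category} but differ on Reorder, so {Aisle, Category} → Reorder does not hold.

No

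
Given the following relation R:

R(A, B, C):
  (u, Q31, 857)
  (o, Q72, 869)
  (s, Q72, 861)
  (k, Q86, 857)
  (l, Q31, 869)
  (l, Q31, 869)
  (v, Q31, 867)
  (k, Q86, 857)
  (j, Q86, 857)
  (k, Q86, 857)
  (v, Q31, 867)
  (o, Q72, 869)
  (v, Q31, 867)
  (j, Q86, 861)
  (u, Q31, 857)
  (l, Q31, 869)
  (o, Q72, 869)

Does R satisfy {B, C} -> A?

(B=Q31, C=857): 2 rows → A = u, u ✓
(B=Q72, C=869): 3 rows → A = o, o, o ✓
(B=Q72, C=861): 1 row → A = s ✓
(B=Q86, C=857): 4 rows → A takes values {k, j} — violation
(B=Q31, C=869): 3 rows → A = l, l, l ✓
(B=Q31, C=867): 3 rows → A = v, v, v ✓
(B=Q86, C=861): 1 row → A = j ✓
Two rows agree on {B, C} but differ on A, so {B, C} -> A does not hold.

No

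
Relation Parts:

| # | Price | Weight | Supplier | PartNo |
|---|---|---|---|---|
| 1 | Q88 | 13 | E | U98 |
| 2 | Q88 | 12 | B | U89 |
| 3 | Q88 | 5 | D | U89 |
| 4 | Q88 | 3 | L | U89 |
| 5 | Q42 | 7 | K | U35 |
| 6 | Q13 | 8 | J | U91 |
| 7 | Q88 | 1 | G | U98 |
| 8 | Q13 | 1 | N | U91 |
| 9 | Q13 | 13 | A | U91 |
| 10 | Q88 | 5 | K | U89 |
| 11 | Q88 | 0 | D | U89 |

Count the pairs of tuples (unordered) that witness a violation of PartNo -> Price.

PartNo=U98: all 2 rows agree on Price — 0 pairs.
PartNo=U89: all 5 rows agree on Price — 0 pairs.
PartNo=U91: all 3 rows agree on Price — 0 pairs.

0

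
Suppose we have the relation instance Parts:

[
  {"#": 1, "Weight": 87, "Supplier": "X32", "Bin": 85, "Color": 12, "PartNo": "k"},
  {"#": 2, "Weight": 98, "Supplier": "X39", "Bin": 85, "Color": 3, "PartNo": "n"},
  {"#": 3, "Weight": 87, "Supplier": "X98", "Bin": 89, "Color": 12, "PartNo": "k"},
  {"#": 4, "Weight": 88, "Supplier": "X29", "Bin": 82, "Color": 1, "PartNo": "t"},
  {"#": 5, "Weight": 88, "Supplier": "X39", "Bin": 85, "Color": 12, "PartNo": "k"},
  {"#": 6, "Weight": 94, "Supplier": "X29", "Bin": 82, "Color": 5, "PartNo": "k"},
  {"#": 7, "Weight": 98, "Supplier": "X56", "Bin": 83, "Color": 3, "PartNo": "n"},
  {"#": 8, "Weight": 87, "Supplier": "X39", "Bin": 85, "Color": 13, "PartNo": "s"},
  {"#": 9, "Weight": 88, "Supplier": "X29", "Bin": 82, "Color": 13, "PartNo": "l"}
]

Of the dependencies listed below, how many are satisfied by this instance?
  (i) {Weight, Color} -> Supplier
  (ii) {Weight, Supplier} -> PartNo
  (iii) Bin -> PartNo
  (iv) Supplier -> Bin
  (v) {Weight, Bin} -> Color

(i) {Weight, Color} -> Supplier: (Weight=87, Color=12): rows 1, 3 → Supplier takes values {X32, X98} — violation; (Weight=98, Color=3): rows 2, 7 → Supplier takes values {X39, X56} — violation — fails.
(ii) {Weight, Supplier} -> PartNo: (Weight=88, Supplier=X29): rows 4, 9 → PartNo takes values {t, l} — violation — fails.
(iii) Bin -> PartNo: Bin=85: rows 1, 2, 5, 8 → PartNo takes values {k, n, s} — violation; Bin=82: rows 4, 6, 9 → PartNo takes values {t, k, l} — violation — fails.
(iv) Supplier -> Bin: every LHS value maps to a single RHS value — holds.
(v) {Weight, Bin} -> Color: (Weight=87, Bin=85): rows 1, 8 → Color takes values {12, 13} — violation; (Weight=88, Bin=82): rows 4, 9 → Color takes values {1, 13} — violation — fails.
1 of the 5 dependencies holds.

1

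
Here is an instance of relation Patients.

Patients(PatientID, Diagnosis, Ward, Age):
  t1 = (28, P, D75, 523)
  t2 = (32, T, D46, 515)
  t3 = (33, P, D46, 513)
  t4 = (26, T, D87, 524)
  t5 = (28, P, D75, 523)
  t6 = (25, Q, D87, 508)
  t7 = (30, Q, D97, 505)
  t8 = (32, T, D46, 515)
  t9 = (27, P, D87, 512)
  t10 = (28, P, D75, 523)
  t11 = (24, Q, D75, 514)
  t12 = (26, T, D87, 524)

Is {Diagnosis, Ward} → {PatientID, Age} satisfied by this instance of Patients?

(Diagnosis=P, Ward=D75): rows 1, 5, 10 → {PatientID,Age} = (28, 523), (28, 523), (28, 523) ✓
(Diagnosis=T, Ward=D46): rows 2, 8 → {PatientID,Age} = (32, 515), (32, 515) ✓
(Diagnosis=P, Ward=D46): row 3 → {PatientID,Age} = (33, 513) ✓
(Diagnosis=T, Ward=D87): rows 4, 12 → {PatientID,Age} = (26, 524), (26, 524) ✓
(Diagnosis=Q, Ward=D87): row 6 → {PatientID,Age} = (25, 508) ✓
(Diagnosis=Q, Ward=D97): row 7 → {PatientID,Age} = (30, 505) ✓
(Diagnosis=P, Ward=D87): row 9 → {PatientID,Age} = (27, 512) ✓
(Diagnosis=Q, Ward=D75): row 11 → {PatientID,Age} = (24, 514) ✓
Every {Diagnosis, Ward} value is associated with a single {PatientID, Age} value, so {Diagnosis, Ward} → {PatientID, Age} holds.

Yes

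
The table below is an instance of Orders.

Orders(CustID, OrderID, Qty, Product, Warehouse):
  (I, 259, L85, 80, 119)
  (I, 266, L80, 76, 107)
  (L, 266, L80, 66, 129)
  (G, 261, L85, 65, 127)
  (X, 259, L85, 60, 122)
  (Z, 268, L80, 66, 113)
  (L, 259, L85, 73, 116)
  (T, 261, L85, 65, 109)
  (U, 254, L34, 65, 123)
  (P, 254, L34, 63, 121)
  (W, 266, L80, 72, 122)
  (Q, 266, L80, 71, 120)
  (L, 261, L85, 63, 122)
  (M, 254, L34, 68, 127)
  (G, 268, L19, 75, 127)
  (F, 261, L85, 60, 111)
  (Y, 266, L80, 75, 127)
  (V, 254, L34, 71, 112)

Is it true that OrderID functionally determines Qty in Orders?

OrderID=259: 3 rows → Qty = L85, L85, L85 ✓
OrderID=266: 5 rows → Qty = L80, L80, L80, L80, L80 ✓
OrderID=261: 4 rows → Qty = L85, L85, L85, L85 ✓
OrderID=268: 2 rows → Qty takes values {L80, L19} — violation
OrderID=254: 4 rows → Qty = L34, L34, L34, L34 ✓
Two rows agree on OrderID but differ on Qty, so OrderID -> Qty does not hold.

No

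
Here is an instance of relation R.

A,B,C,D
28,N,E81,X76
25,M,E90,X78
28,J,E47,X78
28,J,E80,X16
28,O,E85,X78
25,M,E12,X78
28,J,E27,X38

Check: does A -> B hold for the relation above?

No

A=28: 5 rows → B takes values {N, J, O} — violation
A=25: 2 rows → B = M, M ✓
Two rows agree on A but differ on B, so A -> B does not hold.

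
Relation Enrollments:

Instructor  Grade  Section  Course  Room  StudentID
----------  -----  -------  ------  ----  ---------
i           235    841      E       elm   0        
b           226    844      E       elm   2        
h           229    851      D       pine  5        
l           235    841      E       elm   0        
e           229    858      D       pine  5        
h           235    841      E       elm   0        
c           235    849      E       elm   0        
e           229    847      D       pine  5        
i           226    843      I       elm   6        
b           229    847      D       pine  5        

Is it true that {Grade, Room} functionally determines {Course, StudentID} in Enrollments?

(Grade=235, Room=elm): 4 rows → {Course,StudentID} = (E, 0), (E, 0), (E, 0), (E, 0) ✓
(Grade=226, Room=elm): 2 rows → {Course,StudentID} takes values {(E, 2), (I, 6)} — violation
(Grade=229, Room=pine): 4 rows → {Course,StudentID} = (D, 5), (D, 5), (D, 5), (D, 5) ✓
Two rows agree on {Grade, Room} but differ on {Course, StudentID}, so {Grade, Room} -> {Course, StudentID} does not hold.

No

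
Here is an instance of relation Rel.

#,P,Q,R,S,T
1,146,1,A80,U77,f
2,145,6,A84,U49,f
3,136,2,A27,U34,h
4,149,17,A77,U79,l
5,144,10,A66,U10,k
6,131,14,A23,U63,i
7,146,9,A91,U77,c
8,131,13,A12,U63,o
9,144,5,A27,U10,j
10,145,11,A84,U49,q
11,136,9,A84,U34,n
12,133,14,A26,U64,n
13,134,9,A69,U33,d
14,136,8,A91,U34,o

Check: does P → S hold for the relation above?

P=146: rows 1, 7 → S = U77, U77 ✓
P=145: rows 2, 10 → S = U49, U49 ✓
P=136: rows 3, 11, 14 → S = U34, U34, U34 ✓
P=149: row 4 → S = U79 ✓
P=144: rows 5, 9 → S = U10, U10 ✓
P=131: rows 6, 8 → S = U63, U63 ✓
P=133: row 12 → S = U64 ✓
P=134: row 13 → S = U33 ✓
Every P value is associated with a single S value, so P → S holds.

Yes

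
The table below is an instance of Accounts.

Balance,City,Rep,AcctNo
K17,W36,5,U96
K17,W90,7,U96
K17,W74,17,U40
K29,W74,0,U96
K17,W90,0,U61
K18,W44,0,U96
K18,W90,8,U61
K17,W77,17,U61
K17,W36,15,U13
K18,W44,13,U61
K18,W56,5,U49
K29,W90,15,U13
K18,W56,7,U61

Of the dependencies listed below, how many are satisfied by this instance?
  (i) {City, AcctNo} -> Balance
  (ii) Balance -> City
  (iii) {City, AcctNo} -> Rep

0

(i) {City, AcctNo} -> Balance: (City=W90, AcctNo=U61): 2 rows → Balance takes values {K17, K18} — violation — fails.
(ii) Balance -> City: Balance=K17: 6 rows → City takes values {W36, W90, W74, W77} — violation; Balance=K29: 2 rows → City takes values {W74, W90} — violation; Balance=K18: 5 rows → City takes values {W44, W90, W56} — violation — fails.
(iii) {City, AcctNo} -> Rep: (City=W90, AcctNo=U61): 2 rows → Rep takes values {0, 8} — violation — fails.
None of the 3 dependencies hold.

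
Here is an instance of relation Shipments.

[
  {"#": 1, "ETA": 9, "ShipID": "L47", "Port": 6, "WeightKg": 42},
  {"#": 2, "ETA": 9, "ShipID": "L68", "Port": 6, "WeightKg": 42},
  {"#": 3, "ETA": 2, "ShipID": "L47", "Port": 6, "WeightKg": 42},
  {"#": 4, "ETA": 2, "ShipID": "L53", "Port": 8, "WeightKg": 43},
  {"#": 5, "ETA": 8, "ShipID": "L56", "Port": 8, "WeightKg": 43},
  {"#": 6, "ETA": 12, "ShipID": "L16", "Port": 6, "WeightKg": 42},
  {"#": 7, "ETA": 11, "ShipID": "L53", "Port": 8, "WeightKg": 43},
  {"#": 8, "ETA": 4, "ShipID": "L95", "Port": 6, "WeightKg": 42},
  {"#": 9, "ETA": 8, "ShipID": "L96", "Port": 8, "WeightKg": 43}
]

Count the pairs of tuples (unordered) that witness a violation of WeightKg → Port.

WeightKg=42: all 5 rows agree on Port — 0 pairs.
WeightKg=43: all 4 rows agree on Port — 0 pairs.

0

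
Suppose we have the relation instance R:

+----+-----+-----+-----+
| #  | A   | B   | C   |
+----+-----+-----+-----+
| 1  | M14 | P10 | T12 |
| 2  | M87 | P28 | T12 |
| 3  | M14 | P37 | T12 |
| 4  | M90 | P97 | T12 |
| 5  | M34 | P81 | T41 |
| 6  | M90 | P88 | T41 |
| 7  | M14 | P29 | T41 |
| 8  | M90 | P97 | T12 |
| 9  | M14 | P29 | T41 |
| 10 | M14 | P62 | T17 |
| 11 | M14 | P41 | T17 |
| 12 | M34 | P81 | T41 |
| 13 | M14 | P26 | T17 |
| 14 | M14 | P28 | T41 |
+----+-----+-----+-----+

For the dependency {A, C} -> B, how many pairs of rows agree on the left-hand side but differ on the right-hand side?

6

(A=M14, C=T12): violating pairs (1,3) — 1 pair.
(A=M90, C=T12): all 2 rows agree on B — 0 pairs.
(A=M34, C=T41): all 2 rows agree on B — 0 pairs.
(A=M14, C=T41): violating pairs (7,14), (9,14) — 2 pairs.
(A=M14, C=T17): violating pairs (10,11), (10,13), (11,13) — 3 pairs.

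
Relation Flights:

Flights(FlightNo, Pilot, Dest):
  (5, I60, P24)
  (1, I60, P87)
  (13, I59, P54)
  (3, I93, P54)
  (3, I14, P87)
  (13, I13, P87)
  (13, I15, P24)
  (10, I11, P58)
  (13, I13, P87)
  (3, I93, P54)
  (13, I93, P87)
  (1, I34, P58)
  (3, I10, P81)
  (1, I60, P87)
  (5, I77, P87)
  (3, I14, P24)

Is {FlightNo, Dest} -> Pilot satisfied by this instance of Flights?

(FlightNo=5, Dest=P24): 1 row → Pilot = I60 ✓
(FlightNo=1, Dest=P87): 2 rows → Pilot = I60, I60 ✓
(FlightNo=13, Dest=P54): 1 row → Pilot = I59 ✓
(FlightNo=3, Dest=P54): 2 rows → Pilot = I93, I93 ✓
(FlightNo=3, Dest=P87): 1 row → Pilot = I14 ✓
(FlightNo=13, Dest=P87): 3 rows → Pilot takes values {I13, I93} — violation
(FlightNo=13, Dest=P24): 1 row → Pilot = I15 ✓
(FlightNo=10, Dest=P58): 1 row → Pilot = I11 ✓
(FlightNo=1, Dest=P58): 1 row → Pilot = I34 ✓
(FlightNo=3, Dest=P81): 1 row → Pilot = I10 ✓
(FlightNo=5, Dest=P87): 1 row → Pilot = I77 ✓
(FlightNo=3, Dest=P24): 1 row → Pilot = I14 ✓
Two rows agree on {FlightNo, Dest} but differ on Pilot, so {FlightNo, Dest} -> Pilot does not hold.

No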